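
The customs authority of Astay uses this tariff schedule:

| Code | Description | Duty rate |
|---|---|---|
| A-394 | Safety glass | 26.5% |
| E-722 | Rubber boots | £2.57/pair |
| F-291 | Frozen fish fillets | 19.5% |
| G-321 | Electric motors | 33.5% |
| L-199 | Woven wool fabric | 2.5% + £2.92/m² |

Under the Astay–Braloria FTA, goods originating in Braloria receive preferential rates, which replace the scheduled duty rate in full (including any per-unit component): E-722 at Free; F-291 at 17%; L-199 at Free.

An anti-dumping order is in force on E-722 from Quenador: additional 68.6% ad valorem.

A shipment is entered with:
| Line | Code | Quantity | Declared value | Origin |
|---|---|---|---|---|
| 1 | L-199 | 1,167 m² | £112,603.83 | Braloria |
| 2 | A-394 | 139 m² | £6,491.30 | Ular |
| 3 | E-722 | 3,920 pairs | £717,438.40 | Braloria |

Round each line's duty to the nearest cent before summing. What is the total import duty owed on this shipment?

Line 1 (L-199, Braloria, 1,167 m², £112,603.83):
Base rate for L-199 is 2.5% + £2.92/m².
Origin Braloria qualifies under the Astay–Braloria agreement and L-199 is covered: preferential rate Free applies instead.
Duty = £112,603.83 × 0% = £0.00.
Line 2 (A-394, Ular, 139 m², £6,491.30):
Base rate for A-394 is 26.5%.
Duty = £6,491.30 × 26.5% = £1,720.19.
Line 3 (E-722, Braloria, 3,920 pairs, £717,438.40):
Base rate for E-722 is £2.57/pair.
Origin Braloria qualifies under the Astay–Braloria agreement and E-722 is covered: preferential rate Free applies instead.
The additional-duty order on E-722 targets Quenador, not Braloria; it does not apply.
Duty = £717,438.40 × 0% = £0.00.
Total = £0.00 + £1,720.19 + £0.00 = £1,720.19.

£1,720.19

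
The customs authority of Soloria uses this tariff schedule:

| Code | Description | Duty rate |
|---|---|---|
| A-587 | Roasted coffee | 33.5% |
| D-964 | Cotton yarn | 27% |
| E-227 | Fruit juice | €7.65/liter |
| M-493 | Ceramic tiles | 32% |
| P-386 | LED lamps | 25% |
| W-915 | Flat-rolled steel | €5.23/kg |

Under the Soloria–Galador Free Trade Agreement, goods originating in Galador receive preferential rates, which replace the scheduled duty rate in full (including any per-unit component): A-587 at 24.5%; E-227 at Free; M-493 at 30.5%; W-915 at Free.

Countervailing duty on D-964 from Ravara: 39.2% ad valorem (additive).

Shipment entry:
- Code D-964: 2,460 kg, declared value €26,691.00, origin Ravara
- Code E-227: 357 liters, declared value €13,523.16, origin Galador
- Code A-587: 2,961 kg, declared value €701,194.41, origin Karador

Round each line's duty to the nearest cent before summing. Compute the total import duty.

Line 1 (D-964, Ravara, 2,460 kg, €26,691.00):
Base rate for D-964 is 27%.
Additional duty on D-964 from Ravara: +39.2%. Applied ad valorem rate: 27% + 39.2% = 66.2%.
Duty = €26,691.00 × 66.2% = €17,669.44.
Line 2 (E-227, Galador, 357 liters, €13,523.16):
Base rate for E-227 is €7.65/liter.
Origin Galador qualifies under the Soloria–Galador agreement and E-227 is covered: preferential rate Free applies instead.
Duty = €13,523.16 × 0% = €0.00.
Line 3 (A-587, Karador, 2,961 kg, €701,194.41):
Base rate for A-587 is 33.5%.
A-587 has an FTA preferential rate, but origin Karador is not Galador; base rate stands.
Duty = €701,194.41 × 33.5% = €234,900.13.
Total = €17,669.44 + €0.00 + €234,900.13 = €252,569.57.

€252,569.57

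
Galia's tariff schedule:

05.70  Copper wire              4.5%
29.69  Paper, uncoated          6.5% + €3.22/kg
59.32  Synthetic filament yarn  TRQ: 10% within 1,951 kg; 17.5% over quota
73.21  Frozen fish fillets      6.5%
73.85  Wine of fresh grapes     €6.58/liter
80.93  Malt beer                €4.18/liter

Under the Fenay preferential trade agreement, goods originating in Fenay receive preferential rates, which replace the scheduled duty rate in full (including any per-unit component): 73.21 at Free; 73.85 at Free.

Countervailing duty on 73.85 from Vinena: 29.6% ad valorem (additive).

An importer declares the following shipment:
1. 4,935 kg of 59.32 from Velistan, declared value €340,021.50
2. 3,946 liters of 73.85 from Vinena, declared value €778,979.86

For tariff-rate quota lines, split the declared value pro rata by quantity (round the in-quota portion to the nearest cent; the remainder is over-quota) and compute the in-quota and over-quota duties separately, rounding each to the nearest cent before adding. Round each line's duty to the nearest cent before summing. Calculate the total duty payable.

€305,964.69

Line 1 (59.32, Velistan, 4,935 kg, €340,021.50):
Code 59.32 is under a tariff-rate quota (threshold 1,951 kg). In-quota: 1,951 kg at 10%; over-quota: 2,984 kg at 17.5%.
Pro-rata value split: in-quota = €340,021.50 × 1,951/4,935 = €134,423.90; over-quota = €340,021.50 − €134,423.90 = €205,597.60.
In-quota duty = €134,423.90 × 10% = €13,442.39. Over-quota duty = €205,597.60 × 17.5% = €35,979.58.
Line duty = €13,442.39 + €35,979.58 = €49,421.97.
Line 2 (73.85, Vinena, 3,946 liters, €778,979.86):
Base rate for 73.85 is €6.58/liter.
73.85 has an FTA preferential rate, but origin Vinena is not Fenay; base rate stands.
Additional duty on 73.85 from Vinena: +29.6% ad valorem. Applied ad valorem rate = 29.6%.
Duty = €778,979.86 × 29.6% + 3,946 × €6.58 = €256,542.72.
Total = €49,421.97 + €256,542.72 = €305,964.69.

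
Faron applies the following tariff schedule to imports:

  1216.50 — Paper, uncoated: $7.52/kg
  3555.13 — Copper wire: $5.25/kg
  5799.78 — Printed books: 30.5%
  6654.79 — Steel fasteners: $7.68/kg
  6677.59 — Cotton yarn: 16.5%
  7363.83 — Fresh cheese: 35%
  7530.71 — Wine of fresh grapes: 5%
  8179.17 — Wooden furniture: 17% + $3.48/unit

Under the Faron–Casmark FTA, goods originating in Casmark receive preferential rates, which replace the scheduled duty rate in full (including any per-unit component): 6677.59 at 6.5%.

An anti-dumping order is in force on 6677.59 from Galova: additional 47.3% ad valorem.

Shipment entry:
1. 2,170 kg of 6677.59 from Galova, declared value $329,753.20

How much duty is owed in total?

$210,382.54

Line 1 (6677.59, Galova, 2,170 kg, $329,753.20):
Base rate for 6677.59 is 16.5%.
6677.59 has an FTA preferential rate, but origin Galova is not Casmark; base rate stands.
Additional duty on 6677.59 from Galova: +47.3%. Applied ad valorem rate: 16.5% + 47.3% = 63.8%.
Duty = $329,753.20 × 63.8% = $210,382.54.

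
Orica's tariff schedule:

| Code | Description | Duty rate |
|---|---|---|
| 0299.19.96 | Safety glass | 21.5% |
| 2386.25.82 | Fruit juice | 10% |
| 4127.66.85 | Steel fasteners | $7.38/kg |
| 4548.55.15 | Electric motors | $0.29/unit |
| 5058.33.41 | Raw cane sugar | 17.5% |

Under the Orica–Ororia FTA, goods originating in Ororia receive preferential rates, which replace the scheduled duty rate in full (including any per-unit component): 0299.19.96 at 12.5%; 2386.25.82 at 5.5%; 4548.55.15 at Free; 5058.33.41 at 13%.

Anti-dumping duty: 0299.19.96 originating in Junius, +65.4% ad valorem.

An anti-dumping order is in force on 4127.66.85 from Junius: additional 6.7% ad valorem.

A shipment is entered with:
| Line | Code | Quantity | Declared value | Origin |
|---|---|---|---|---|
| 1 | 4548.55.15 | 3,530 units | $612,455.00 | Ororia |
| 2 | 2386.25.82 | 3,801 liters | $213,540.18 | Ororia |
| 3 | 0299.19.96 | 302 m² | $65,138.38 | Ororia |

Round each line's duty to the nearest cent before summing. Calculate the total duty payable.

$19,887.01

Line 1 (4548.55.15, Ororia, 3,530 units, $612,455.00):
Base rate for 4548.55.15 is $0.29/unit.
Origin Ororia qualifies under the Orica–Ororia agreement and 4548.55.15 is covered: preferential rate Free applies instead.
Duty = $612,455.00 × 0% = $0.00.
Line 2 (2386.25.82, Ororia, 3,801 liters, $213,540.18):
Base rate for 2386.25.82 is 10%.
Origin Ororia qualifies under the Orica–Ororia agreement and 2386.25.82 is covered: preferential rate 5.5% applies instead.
Duty = $213,540.18 × 5.5% = $11,744.71.
Line 3 (0299.19.96, Ororia, 302 m², $65,138.38):
Base rate for 0299.19.96 is 21.5%.
Origin Ororia qualifies under the Orica–Ororia agreement and 0299.19.96 is covered: preferential rate 12.5% applies instead.
The additional-duty order on 0299.19.96 targets Junius, not Ororia; it does not apply.
Duty = $65,138.38 × 12.5% = $8,142.30.
Total = $0.00 + $11,744.71 + $8,142.30 = $19,887.01.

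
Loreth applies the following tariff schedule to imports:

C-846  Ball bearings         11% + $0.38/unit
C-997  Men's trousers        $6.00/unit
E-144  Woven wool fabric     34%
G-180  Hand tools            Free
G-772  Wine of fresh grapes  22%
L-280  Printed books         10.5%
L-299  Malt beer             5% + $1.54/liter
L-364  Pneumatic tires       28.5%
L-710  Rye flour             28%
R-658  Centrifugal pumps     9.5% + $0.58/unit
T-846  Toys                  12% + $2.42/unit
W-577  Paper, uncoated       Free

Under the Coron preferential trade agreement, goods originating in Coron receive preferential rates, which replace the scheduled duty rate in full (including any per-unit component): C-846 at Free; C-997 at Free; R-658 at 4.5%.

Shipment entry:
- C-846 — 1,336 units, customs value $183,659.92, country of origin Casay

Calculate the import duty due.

Line 1 (C-846, Casay, 1,336 units, $183,659.92):
Base rate for C-846 is 11% + $0.38/unit.
C-846 has an FTA preferential rate, but origin Casay is not Coron; base rate stands.
Duty = $183,659.92 × 11% + 1,336 × $0.38 = $20,710.27.

$20,710.27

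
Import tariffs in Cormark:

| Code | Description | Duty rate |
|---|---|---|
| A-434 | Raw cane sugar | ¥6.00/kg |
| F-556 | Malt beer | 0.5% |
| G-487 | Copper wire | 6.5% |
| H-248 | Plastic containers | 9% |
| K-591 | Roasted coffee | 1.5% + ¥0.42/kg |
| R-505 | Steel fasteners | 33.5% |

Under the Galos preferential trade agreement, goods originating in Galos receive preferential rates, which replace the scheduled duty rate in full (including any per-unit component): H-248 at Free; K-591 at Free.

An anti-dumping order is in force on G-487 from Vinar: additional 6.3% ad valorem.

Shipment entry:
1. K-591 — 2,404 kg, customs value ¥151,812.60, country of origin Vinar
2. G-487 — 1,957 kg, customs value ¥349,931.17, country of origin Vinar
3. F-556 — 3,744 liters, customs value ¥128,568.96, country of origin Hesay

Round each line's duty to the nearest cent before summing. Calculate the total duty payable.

¥48,720.90

Line 1 (K-591, Vinar, 2,404 kg, ¥151,812.60):
Base rate for K-591 is 1.5% + ¥0.42/kg.
K-591 has an FTA preferential rate, but origin Vinar is not Galos; base rate stands.
Duty = ¥151,812.60 × 1.5% + 2,404 × ¥0.42 = ¥3,286.87.
Line 2 (G-487, Vinar, 1,957 kg, ¥349,931.17):
Base rate for G-487 is 6.5%.
Additional duty on G-487 from Vinar: +6.3%. Applied ad valorem rate: 6.5% + 6.3% = 12.8%.
Duty = ¥349,931.17 × 12.8% = ¥44,791.19.
Line 3 (F-556, Hesay, 3,744 liters, ¥128,568.96):
Base rate for F-556 is 0.5%.
Duty = ¥128,568.96 × 0.5% = ¥642.84.
Total = ¥3,286.87 + ¥44,791.19 + ¥642.84 = ¥48,720.90.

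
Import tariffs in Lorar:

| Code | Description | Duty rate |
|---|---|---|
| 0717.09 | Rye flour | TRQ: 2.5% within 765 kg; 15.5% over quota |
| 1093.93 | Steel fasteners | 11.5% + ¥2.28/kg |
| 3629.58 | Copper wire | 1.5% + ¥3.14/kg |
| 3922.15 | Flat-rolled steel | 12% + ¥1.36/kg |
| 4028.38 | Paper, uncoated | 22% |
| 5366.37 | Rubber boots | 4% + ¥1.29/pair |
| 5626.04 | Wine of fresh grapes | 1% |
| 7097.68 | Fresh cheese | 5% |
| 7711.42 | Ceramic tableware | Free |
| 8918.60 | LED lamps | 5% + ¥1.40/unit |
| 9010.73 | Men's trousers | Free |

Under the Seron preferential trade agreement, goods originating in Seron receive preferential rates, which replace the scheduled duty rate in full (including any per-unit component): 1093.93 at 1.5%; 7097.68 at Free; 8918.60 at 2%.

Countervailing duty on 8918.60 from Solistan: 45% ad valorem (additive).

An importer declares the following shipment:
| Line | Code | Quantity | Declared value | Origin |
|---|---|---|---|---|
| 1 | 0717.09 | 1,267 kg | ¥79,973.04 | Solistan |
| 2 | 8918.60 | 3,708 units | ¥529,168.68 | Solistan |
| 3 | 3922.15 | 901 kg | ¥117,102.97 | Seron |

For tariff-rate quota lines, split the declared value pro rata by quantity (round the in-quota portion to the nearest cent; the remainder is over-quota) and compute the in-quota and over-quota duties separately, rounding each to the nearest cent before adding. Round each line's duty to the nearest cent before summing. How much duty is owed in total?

¥291,171.80

Line 1 (0717.09, Solistan, 1,267 kg, ¥79,973.04):
Code 0717.09 is under a tariff-rate quota (threshold 765 kg). In-quota: 765 kg at 2.5%; over-quota: 502 kg at 15.5%.
Pro-rata value split: in-quota = ¥79,973.04 × 765/1,267 = ¥48,286.80; over-quota = ¥79,973.04 − ¥48,286.80 = ¥31,686.24.
In-quota duty = ¥48,286.80 × 2.5% = ¥1,207.17. Over-quota duty = ¥31,686.24 × 15.5% = ¥4,911.37.
Line duty = ¥1,207.17 + ¥4,911.37 = ¥6,118.54.
Line 2 (8918.60, Solistan, 3,708 units, ¥529,168.68):
Base rate for 8918.60 is 5% + ¥1.40/unit.
8918.60 has an FTA preferential rate, but origin Solistan is not Seron; base rate stands.
Additional duty on 8918.60 from Solistan: +45%. Applied ad valorem rate: 5% + 45% = 50%.
Duty = ¥529,168.68 × 50% + 3,708 × ¥1.40 = ¥269,775.54.
Line 3 (3922.15, Seron, 901 kg, ¥117,102.97):
Base rate for 3922.15 is 12% + ¥1.36/kg.
Origin Seron is the FTA partner but 3922.15 is not on the preference list; base rate stands.
Duty = ¥117,102.97 × 12% + 901 × ¥1.36 = ¥15,277.72.
Total = ¥6,118.54 + ¥269,775.54 + ¥15,277.72 = ¥291,171.80.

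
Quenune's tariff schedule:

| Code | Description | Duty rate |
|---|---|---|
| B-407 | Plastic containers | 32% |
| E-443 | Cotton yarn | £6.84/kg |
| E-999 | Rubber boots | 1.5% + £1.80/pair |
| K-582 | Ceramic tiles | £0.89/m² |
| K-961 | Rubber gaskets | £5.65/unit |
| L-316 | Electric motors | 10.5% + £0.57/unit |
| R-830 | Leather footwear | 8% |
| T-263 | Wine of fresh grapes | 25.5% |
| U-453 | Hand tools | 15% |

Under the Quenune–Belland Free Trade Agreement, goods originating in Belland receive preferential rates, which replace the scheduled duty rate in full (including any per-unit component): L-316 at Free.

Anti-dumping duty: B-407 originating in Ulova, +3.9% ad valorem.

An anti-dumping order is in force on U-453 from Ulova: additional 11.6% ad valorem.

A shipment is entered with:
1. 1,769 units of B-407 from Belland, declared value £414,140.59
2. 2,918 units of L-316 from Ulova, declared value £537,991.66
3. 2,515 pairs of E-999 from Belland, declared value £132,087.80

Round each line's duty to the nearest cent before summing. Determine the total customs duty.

Line 1 (B-407, Belland, 1,769 units, £414,140.59):
Base rate for B-407 is 32%.
Origin Belland is the FTA partner but B-407 is not on the preference list; base rate stands.
The additional-duty order on B-407 targets Ulova, not Belland; it does not apply.
Duty = £414,140.59 × 32% = £132,524.99.
Line 2 (L-316, Ulova, 2,918 units, £537,991.66):
Base rate for L-316 is 10.5% + £0.57/unit.
L-316 has an FTA preferential rate, but origin Ulova is not Belland; base rate stands.
Duty = £537,991.66 × 10.5% + 2,918 × £0.57 = £58,152.38.
Line 3 (E-999, Belland, 2,515 pairs, £132,087.80):
Base rate for E-999 is 1.5% + £1.80/pair.
Origin Belland is the FTA partner but E-999 is not on the preference list; base rate stands.
Duty = £132,087.80 × 1.5% + 2,515 × £1.80 = £6,508.32.
Total = £132,524.99 + £58,152.38 + £6,508.32 = £197,185.69.

£197,185.69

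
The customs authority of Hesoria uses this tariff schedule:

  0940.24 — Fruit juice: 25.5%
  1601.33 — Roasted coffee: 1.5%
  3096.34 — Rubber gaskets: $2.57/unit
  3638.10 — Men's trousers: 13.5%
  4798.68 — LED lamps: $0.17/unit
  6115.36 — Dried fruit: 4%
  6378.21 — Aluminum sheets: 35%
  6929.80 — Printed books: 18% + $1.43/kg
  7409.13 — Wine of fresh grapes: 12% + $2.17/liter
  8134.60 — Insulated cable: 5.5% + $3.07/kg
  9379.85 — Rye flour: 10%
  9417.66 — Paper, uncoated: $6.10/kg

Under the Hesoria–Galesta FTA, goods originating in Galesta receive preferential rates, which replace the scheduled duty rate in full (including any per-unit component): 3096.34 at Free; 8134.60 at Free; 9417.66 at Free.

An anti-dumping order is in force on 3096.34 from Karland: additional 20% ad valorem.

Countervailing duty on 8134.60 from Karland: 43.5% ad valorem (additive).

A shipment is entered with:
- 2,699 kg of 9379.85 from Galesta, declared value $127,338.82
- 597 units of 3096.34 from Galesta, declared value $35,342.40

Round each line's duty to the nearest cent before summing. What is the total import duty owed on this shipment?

$12,733.88

Line 1 (9379.85, Galesta, 2,699 kg, $127,338.82):
Base rate for 9379.85 is 10%.
Origin Galesta is the FTA partner but 9379.85 is not on the preference list; base rate stands.
Duty = $127,338.82 × 10% = $12,733.88.
Line 2 (3096.34, Galesta, 597 units, $35,342.40):
Base rate for 3096.34 is $2.57/unit.
Origin Galesta qualifies under the Hesoria–Galesta agreement and 3096.34 is covered: preferential rate Free applies instead.
The additional-duty order on 3096.34 targets Karland, not Galesta; it does not apply.
Duty = $35,342.40 × 0% = $0.00.
Total = $12,733.88 + $0.00 = $12,733.88.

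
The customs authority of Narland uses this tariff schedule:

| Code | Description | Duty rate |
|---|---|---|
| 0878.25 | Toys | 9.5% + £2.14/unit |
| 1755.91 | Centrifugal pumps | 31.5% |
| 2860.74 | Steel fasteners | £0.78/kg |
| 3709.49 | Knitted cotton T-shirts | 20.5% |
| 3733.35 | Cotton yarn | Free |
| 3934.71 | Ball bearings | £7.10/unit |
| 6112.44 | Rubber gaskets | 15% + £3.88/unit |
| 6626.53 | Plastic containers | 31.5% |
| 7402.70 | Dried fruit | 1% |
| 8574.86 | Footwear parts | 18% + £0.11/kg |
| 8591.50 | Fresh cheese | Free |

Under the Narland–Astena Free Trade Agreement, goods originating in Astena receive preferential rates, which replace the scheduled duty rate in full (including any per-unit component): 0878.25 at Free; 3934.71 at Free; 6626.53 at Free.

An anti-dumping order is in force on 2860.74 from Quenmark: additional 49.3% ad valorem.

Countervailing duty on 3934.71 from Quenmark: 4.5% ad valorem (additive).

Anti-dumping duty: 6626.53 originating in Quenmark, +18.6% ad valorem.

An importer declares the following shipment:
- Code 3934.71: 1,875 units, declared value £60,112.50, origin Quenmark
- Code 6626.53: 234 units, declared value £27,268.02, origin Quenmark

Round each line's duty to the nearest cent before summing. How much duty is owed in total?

Line 1 (3934.71, Quenmark, 1,875 units, £60,112.50):
Base rate for 3934.71 is £7.10/unit.
3934.71 has an FTA preferential rate, but origin Quenmark is not Astena; base rate stands.
Additional duty on 3934.71 from Quenmark: +4.5% ad valorem. Applied ad valorem rate = 4.5%.
Duty = £60,112.50 × 4.5% + 1,875 × £7.10 = £16,017.56.
Line 2 (6626.53, Quenmark, 234 units, £27,268.02):
Base rate for 6626.53 is 31.5%.
6626.53 has an FTA preferential rate, but origin Quenmark is not Astena; base rate stands.
Additional duty on 6626.53 from Quenmark: +18.6%. Applied ad valorem rate: 31.5% + 18.6% = 50.1%.
Duty = £27,268.02 × 50.1% = £13,661.28.
Total = £16,017.56 + £13,661.28 = £29,678.84.

£29,678.84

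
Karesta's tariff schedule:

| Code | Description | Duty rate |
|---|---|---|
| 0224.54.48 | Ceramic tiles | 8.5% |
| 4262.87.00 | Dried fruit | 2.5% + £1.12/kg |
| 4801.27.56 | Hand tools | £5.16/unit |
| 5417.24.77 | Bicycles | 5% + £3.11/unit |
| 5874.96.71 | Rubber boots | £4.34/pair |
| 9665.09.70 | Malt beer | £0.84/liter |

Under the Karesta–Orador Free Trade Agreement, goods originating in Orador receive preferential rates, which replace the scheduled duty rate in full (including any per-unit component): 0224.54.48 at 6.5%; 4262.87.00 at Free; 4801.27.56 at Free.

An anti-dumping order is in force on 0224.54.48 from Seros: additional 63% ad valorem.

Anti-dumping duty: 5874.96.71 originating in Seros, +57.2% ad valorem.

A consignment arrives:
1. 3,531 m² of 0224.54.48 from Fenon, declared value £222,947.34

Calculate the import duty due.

£18,950.52

Line 1 (0224.54.48, Fenon, 3,531 m², £222,947.34):
Base rate for 0224.54.48 is 8.5%.
0224.54.48 has an FTA preferential rate, but origin Fenon is not Orador; base rate stands.
The additional-duty order on 0224.54.48 targets Seros, not Fenon; it does not apply.
Duty = £222,947.34 × 8.5% = £18,950.52.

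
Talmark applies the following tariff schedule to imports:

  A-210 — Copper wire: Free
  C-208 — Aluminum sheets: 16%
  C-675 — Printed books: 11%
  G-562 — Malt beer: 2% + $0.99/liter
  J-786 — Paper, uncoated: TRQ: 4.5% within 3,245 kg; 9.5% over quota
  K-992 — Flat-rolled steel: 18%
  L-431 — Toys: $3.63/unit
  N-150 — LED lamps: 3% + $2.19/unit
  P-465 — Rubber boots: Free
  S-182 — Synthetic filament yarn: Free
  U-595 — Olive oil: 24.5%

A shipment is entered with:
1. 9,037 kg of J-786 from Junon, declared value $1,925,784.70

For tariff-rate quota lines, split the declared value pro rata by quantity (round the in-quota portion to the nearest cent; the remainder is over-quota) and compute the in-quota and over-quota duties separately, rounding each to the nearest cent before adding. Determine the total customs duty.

$148,374.07

Line 1 (J-786, Junon, 9,037 kg, $1,925,784.70):
Code J-786 is under a tariff-rate quota (threshold 3,245 kg). In-quota: 3,245 kg at 4.5%; over-quota: 5,792 kg at 9.5%.
Pro-rata value split: in-quota = $1,925,784.70 × 3,245/9,037 = $691,509.50; over-quota = $1,925,784.70 − $691,509.50 = $1,234,275.20.
In-quota duty = $691,509.50 × 4.5% = $31,117.93. Over-quota duty = $1,234,275.20 × 9.5% = $117,256.14.
Line duty = $31,117.93 + $117,256.14 = $148,374.07.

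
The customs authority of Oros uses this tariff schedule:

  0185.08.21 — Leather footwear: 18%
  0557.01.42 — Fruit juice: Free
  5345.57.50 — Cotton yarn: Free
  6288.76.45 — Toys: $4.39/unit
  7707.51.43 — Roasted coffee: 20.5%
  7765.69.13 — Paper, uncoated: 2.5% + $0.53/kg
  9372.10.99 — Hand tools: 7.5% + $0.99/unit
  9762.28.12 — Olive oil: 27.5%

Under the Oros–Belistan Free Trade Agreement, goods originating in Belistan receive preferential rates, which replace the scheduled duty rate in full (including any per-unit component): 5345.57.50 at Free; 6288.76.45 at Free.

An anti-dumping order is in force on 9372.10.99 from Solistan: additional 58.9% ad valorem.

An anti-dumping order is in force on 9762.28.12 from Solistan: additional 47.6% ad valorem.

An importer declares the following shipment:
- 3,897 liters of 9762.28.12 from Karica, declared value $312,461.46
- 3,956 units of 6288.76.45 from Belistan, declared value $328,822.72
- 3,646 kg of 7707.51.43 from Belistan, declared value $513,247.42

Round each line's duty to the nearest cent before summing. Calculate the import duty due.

$191,142.62

Line 1 (9762.28.12, Karica, 3,897 liters, $312,461.46):
Base rate for 9762.28.12 is 27.5%.
The additional-duty order on 9762.28.12 targets Solistan, not Karica; it does not apply.
Duty = $312,461.46 × 27.5% = $85,926.90.
Line 2 (6288.76.45, Belistan, 3,956 units, $328,822.72):
Base rate for 6288.76.45 is $4.39/unit.
Origin Belistan qualifies under the Oros–Belistan agreement and 6288.76.45 is covered: preferential rate Free applies instead.
Duty = $328,822.72 × 0% = $0.00.
Line 3 (7707.51.43, Belistan, 3,646 kg, $513,247.42):
Base rate for 7707.51.43 is 20.5%.
Origin Belistan is the FTA partner but 7707.51.43 is not on the preference list; base rate stands.
Duty = $513,247.42 × 20.5% = $105,215.72.
Total = $85,926.90 + $0.00 + $105,215.72 = $191,142.62.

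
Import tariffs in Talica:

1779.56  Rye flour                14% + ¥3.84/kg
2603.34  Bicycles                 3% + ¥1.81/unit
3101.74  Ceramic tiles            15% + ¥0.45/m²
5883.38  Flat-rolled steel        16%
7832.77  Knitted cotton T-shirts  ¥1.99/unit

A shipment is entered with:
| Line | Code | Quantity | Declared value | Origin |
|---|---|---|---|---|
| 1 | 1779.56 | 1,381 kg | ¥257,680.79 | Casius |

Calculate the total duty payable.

Line 1 (1779.56, Casius, 1,381 kg, ¥257,680.79):
Base rate for 1779.56 is 14% + ¥3.84/kg.
Duty = ¥257,680.79 × 14% + 1,381 × ¥3.84 = ¥41,378.35.

¥41,378.35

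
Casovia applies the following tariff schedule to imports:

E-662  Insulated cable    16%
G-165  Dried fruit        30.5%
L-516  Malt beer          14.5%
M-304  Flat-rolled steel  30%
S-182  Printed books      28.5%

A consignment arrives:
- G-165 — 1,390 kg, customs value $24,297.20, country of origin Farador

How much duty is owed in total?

$7,410.65

Line 1 (G-165, Farador, 1,390 kg, $24,297.20):
Base rate for G-165 is 30.5%.
Duty = $24,297.20 × 30.5% = $7,410.65.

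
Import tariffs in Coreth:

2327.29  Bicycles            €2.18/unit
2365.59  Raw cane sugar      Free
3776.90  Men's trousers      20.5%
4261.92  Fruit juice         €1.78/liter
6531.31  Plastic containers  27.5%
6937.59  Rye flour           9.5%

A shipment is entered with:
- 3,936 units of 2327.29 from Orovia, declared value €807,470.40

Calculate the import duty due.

Line 1 (2327.29, Orovia, 3,936 units, €807,470.40):
Base rate for 2327.29 is €2.18/unit.
Duty = 3,936 × €2.18 = €8,580.48.

€8,580.48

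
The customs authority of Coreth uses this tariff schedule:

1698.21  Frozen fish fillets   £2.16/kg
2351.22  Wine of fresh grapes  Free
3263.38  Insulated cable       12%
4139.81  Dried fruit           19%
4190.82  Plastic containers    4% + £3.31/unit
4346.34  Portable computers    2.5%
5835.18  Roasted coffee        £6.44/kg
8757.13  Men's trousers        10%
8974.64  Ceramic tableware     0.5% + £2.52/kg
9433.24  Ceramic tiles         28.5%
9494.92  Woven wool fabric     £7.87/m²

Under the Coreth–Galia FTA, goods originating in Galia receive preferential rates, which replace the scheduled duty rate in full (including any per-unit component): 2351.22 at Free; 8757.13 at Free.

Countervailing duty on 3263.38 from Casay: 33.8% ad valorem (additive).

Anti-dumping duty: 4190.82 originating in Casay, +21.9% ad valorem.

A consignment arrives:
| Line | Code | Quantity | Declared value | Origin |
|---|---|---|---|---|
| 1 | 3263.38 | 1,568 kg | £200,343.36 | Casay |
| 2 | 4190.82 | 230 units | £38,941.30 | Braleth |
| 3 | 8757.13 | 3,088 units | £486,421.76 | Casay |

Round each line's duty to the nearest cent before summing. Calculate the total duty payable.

Line 1 (3263.38, Casay, 1,568 kg, £200,343.36):
Base rate for 3263.38 is 12%.
Additional duty on 3263.38 from Casay: +33.8%. Applied ad valorem rate: 12% + 33.8% = 45.8%.
Duty = £200,343.36 × 45.8% = £91,757.26.
Line 2 (4190.82, Braleth, 230 units, £38,941.30):
Base rate for 4190.82 is 4% + £3.31/unit.
The additional-duty order on 4190.82 targets Casay, not Braleth; it does not apply.
Duty = £38,941.30 × 4% + 230 × £3.31 = £2,318.95.
Line 3 (8757.13, Casay, 3,088 units, £486,421.76):
Base rate for 8757.13 is 10%.
8757.13 has an FTA preferential rate, but origin Casay is not Galia; base rate stands.
Duty = £486,421.76 × 10% = £48,642.18.
Total = £91,757.26 + £2,318.95 + £48,642.18 = £142,718.39.

£142,718.39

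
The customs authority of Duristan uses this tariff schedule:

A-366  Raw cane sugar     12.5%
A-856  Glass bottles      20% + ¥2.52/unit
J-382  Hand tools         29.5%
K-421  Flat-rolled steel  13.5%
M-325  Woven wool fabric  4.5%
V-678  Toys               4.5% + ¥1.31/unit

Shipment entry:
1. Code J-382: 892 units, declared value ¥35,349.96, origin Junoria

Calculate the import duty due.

Line 1 (J-382, Junoria, 892 units, ¥35,349.96):
Base rate for J-382 is 29.5%.
Duty = ¥35,349.96 × 29.5% = ¥10,428.24.

¥10,428.24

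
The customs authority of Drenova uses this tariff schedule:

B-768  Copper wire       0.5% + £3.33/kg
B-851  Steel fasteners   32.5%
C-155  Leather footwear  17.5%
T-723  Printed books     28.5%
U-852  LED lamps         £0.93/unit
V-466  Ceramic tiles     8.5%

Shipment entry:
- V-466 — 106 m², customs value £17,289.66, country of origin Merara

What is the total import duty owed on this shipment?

£1,469.62

Line 1 (V-466, Merara, 106 m², £17,289.66):
Base rate for V-466 is 8.5%.
Duty = £17,289.66 × 8.5% = £1,469.62.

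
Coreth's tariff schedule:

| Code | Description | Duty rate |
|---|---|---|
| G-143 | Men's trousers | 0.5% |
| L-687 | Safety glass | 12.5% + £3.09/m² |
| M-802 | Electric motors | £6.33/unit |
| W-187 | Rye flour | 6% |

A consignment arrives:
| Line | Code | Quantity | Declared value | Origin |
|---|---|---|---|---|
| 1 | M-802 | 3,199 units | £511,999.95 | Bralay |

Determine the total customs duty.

£20,249.67

Line 1 (M-802, Bralay, 3,199 units, £511,999.95):
Base rate for M-802 is £6.33/unit.
Duty = 3,199 × £6.33 = £20,249.67.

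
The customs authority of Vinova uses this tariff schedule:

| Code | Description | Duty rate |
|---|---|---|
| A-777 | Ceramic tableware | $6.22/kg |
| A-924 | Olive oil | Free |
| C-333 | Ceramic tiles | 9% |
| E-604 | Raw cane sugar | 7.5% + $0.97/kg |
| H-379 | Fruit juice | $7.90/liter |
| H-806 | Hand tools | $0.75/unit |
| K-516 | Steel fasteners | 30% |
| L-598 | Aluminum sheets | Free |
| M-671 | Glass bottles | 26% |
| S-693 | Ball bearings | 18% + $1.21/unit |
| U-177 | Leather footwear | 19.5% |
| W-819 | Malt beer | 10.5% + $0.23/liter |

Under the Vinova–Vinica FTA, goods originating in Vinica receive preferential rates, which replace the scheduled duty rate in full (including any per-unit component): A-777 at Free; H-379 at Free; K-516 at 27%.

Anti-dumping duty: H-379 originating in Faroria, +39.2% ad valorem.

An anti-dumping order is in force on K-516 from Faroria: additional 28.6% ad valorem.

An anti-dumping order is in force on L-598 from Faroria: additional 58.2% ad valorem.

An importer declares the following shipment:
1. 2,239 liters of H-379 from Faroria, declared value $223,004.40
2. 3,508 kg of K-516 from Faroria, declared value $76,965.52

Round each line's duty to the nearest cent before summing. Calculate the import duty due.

Line 1 (H-379, Faroria, 2,239 liters, $223,004.40):
Base rate for H-379 is $7.90/liter.
H-379 has an FTA preferential rate, but origin Faroria is not Vinica; base rate stands.
Additional duty on H-379 from Faroria: +39.2% ad valorem. Applied ad valorem rate = 39.2%.
Duty = $223,004.40 × 39.2% + 2,239 × $7.90 = $105,105.82.
Line 2 (K-516, Faroria, 3,508 kg, $76,965.52):
Base rate for K-516 is 30%.
K-516 has an FTA preferential rate, but origin Faroria is not Vinica; base rate stands.
Additional duty on K-516 from Faroria: +28.6%. Applied ad valorem rate: 30% + 28.6% = 58.6%.
Duty = $76,965.52 × 58.6% = $45,101.79.
Total = $105,105.82 + $45,101.79 = $150,207.61.

$150,207.61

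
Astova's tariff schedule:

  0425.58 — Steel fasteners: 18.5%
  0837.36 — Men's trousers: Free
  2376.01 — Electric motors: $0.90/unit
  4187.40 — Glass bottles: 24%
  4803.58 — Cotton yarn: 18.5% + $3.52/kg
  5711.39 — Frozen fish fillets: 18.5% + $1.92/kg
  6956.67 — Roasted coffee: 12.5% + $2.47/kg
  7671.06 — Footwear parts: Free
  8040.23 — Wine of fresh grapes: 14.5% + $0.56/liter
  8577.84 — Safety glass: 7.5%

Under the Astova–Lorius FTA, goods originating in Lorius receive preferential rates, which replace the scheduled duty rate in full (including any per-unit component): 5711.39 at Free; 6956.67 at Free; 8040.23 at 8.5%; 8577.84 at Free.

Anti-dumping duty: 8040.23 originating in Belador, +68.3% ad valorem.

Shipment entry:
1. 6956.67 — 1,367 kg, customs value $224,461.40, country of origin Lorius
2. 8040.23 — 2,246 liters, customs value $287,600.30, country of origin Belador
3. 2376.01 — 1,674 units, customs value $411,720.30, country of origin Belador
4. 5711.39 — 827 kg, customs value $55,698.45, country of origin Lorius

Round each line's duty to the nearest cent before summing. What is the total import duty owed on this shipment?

Line 1 (6956.67, Lorius, 1,367 kg, $224,461.40):
Base rate for 6956.67 is 12.5% + $2.47/kg.
Origin Lorius qualifies under the Astova–Lorius agreement and 6956.67 is covered: preferential rate Free applies instead.
Duty = $224,461.40 × 0% = $0.00.
Line 2 (8040.23, Belador, 2,246 liters, $287,600.30):
Base rate for 8040.23 is 14.5% + $0.56/liter.
8040.23 has an FTA preferential rate, but origin Belador is not Lorius; base rate stands.
Additional duty on 8040.23 from Belador: +68.3%. Applied ad valorem rate: 14.5% + 68.3% = 82.8%.
Duty = $287,600.30 × 82.8% + 2,246 × $0.56 = $239,390.81.
Line 3 (2376.01, Belador, 1,674 units, $411,720.30):
Base rate for 2376.01 is $0.90/unit.
Duty = 1,674 × $0.90 = $1,506.60.
Line 4 (5711.39, Lorius, 827 kg, $55,698.45):
Base rate for 5711.39 is 18.5% + $1.92/kg.
Origin Lorius qualifies under the Astova–Lorius agreement and 5711.39 is covered: preferential rate Free applies instead.
Duty = $55,698.45 × 0% = $0.00.
Total = $0.00 + $239,390.81 + $1,506.60 + $0.00 = $240,897.41.

$240,897.41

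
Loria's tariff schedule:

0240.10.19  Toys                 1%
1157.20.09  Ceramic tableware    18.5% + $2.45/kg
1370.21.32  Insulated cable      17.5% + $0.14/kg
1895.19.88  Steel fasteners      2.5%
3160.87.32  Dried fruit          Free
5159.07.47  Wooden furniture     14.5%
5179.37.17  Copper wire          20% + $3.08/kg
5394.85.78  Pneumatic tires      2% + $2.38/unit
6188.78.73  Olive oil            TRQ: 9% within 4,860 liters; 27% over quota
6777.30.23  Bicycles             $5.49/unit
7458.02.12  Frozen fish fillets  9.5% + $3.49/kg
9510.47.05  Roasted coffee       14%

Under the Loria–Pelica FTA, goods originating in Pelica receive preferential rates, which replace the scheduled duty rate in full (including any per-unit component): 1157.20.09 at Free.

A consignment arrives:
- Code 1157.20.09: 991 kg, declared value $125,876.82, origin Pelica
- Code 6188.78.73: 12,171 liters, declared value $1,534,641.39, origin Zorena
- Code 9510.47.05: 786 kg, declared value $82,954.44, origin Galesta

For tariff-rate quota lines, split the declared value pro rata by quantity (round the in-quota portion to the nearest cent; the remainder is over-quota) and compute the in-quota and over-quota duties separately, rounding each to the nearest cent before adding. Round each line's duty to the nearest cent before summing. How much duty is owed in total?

$315,663.27

Line 1 (1157.20.09, Pelica, 991 kg, $125,876.82):
Base rate for 1157.20.09 is 18.5% + $2.45/kg.
Origin Pelica qualifies under the Loria–Pelica agreement and 1157.20.09 is covered: preferential rate Free applies instead.
Duty = $125,876.82 × 0% = $0.00.
Line 2 (6188.78.73, Zorena, 12,171 liters, $1,534,641.39):
Code 6188.78.73 is under a tariff-rate quota (threshold 4,860 liters). In-quota: 4,860 liters at 9%; over-quota: 7,311 liters at 27%.
Pro-rata value split: in-quota = $1,534,641.39 × 4,860/12,171 = $612,797.40; over-quota = $1,534,641.39 − $612,797.40 = $921,843.99.
In-quota duty = $612,797.40 × 9% = $55,151.77. Over-quota duty = $921,843.99 × 27% = $248,897.88.
Line duty = $55,151.77 + $248,897.88 = $304,049.65.
Line 3 (9510.47.05, Galesta, 786 kg, $82,954.44):
Base rate for 9510.47.05 is 14%.
Duty = $82,954.44 × 14% = $11,613.62.
Total = $0.00 + $304,049.65 + $11,613.62 = $315,663.27.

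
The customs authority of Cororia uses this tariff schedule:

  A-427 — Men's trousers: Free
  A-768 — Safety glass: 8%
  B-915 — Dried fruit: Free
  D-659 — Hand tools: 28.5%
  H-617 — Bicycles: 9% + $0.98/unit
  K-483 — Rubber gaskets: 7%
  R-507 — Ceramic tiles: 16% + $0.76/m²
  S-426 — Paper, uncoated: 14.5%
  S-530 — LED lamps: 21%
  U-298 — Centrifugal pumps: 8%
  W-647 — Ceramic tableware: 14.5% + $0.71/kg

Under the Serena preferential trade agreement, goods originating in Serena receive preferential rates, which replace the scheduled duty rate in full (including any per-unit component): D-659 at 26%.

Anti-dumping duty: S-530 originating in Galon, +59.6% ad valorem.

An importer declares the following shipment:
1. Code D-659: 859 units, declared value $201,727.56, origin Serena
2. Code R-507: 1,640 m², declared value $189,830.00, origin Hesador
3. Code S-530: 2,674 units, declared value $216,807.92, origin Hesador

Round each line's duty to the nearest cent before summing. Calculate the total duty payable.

Line 1 (D-659, Serena, 859 units, $201,727.56):
Base rate for D-659 is 28.5%.
Origin Serena qualifies under the Cororia–Serena agreement and D-659 is covered: preferential rate 26% applies instead.
Duty = $201,727.56 × 26% = $52,449.17.
Line 2 (R-507, Hesador, 1,640 m², $189,830.00):
Base rate for R-507 is 16% + $0.76/m².
Duty = $189,830.00 × 16% + 1,640 × $0.76 = $31,619.20.
Line 3 (S-530, Hesador, 2,674 units, $216,807.92):
Base rate for S-530 is 21%.
The additional-duty order on S-530 targets Galon, not Hesador; it does not apply.
Duty = $216,807.92 × 21% = $45,529.66.
Total = $52,449.17 + $31,619.20 + $45,529.66 = $129,598.03.

$129,598.03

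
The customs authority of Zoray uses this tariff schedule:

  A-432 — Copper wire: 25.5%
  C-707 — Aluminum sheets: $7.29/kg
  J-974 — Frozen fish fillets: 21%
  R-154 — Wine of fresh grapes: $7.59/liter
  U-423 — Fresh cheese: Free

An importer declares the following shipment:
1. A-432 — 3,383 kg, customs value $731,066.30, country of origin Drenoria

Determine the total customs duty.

$186,421.91

Line 1 (A-432, Drenoria, 3,383 kg, $731,066.30):
Base rate for A-432 is 25.5%.
Duty = $731,066.30 × 25.5% = $186,421.91.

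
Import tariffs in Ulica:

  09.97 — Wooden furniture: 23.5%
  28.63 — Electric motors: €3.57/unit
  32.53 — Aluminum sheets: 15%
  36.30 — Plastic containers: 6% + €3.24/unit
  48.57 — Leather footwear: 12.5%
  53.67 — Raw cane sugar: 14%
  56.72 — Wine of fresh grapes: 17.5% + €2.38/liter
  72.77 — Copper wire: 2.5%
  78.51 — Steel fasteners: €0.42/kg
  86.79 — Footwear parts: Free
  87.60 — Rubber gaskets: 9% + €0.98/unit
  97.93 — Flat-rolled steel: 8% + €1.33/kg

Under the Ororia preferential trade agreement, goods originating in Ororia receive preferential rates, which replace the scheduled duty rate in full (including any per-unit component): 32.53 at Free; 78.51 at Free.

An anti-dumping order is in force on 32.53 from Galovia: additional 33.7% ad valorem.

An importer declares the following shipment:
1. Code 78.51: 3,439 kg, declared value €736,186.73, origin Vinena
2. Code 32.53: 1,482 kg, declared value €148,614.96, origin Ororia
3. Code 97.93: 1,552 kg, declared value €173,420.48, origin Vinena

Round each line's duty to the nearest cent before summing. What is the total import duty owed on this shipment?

Line 1 (78.51, Vinena, 3,439 kg, €736,186.73):
Base rate for 78.51 is €0.42/kg.
78.51 has an FTA preferential rate, but origin Vinena is not Ororia; base rate stands.
Duty = 3,439 × €0.42 = €1,444.38.
Line 2 (32.53, Ororia, 1,482 kg, €148,614.96):
Base rate for 32.53 is 15%.
Origin Ororia qualifies under the Ulica–Ororia agreement and 32.53 is covered: preferential rate Free applies instead.
The additional-duty order on 32.53 targets Galovia, not Ororia; it does not apply.
Duty = €148,614.96 × 0% = €0.00.
Line 3 (97.93, Vinena, 1,552 kg, €173,420.48):
Base rate for 97.93 is 8% + €1.33/kg.
Duty = €173,420.48 × 8% + 1,552 × €1.33 = €15,937.80.
Total = €1,444.38 + €0.00 + €15,937.80 = €17,382.18.

€17,382.18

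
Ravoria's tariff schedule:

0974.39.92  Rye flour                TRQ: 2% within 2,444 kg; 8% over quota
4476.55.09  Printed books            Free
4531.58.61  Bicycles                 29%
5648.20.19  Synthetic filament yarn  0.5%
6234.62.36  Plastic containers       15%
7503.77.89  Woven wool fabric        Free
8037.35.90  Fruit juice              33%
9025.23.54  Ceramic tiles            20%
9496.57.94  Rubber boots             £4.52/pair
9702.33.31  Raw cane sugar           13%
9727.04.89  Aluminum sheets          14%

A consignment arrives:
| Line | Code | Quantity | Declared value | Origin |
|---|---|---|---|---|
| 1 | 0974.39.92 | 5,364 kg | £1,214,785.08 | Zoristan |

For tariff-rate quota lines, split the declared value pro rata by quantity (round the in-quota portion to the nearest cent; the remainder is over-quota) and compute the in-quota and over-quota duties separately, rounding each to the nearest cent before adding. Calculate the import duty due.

£63,973.24

Line 1 (0974.39.92, Zoristan, 5,364 kg, £1,214,785.08):
Code 0974.39.92 is under a tariff-rate quota (threshold 2,444 kg). In-quota: 2,444 kg at 2%; over-quota: 2,920 kg at 8%.
Pro-rata value split: in-quota = £1,214,785.08 × 2,444/5,364 = £553,492.68; over-quota = £1,214,785.08 − £553,492.68 = £661,292.40.
In-quota duty = £553,492.68 × 2% = £11,069.85. Over-quota duty = £661,292.40 × 8% = £52,903.39.
Line duty = £11,069.85 + £52,903.39 = £63,973.24.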